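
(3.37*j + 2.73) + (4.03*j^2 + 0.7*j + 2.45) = 4.03*j^2 + 4.07*j + 5.18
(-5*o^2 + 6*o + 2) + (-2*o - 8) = -5*o^2 + 4*o - 6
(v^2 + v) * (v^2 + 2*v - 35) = v^4 + 3*v^3 - 33*v^2 - 35*v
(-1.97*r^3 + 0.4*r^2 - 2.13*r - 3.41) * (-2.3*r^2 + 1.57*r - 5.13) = 4.531*r^5 - 4.0129*r^4 + 15.6331*r^3 + 2.4469*r^2 + 5.5732*r + 17.4933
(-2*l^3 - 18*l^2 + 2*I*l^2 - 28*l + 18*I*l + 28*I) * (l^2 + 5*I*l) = -2*l^5 - 18*l^4 - 8*I*l^4 - 38*l^3 - 72*I*l^3 - 90*l^2 - 112*I*l^2 - 140*l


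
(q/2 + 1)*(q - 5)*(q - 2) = q^3/2 - 5*q^2/2 - 2*q + 10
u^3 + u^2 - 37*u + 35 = (u - 5)*(u - 1)*(u + 7)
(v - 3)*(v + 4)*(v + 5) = v^3 + 6*v^2 - 7*v - 60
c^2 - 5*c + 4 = (c - 4)*(c - 1)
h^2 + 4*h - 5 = (h - 1)*(h + 5)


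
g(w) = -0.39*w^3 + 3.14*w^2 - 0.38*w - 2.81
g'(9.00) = -38.63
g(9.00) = -36.20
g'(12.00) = -93.50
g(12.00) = -229.13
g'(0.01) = -0.32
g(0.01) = -2.81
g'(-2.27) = -20.66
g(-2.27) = 18.79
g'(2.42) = 7.97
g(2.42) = 9.13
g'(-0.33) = -2.58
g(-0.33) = -2.33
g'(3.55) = 7.17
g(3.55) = 17.96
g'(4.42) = 4.52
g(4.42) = 23.18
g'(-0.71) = -5.43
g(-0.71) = -0.82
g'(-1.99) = -17.51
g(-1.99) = 13.45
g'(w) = -1.17*w^2 + 6.28*w - 0.38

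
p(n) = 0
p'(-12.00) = 0.00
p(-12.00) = 0.00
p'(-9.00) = 0.00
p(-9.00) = 0.00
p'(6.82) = 0.00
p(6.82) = 0.00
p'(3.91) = 0.00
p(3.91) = 0.00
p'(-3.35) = 0.00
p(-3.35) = 0.00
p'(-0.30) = 0.00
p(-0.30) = 0.00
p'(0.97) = 0.00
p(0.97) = 0.00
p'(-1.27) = 0.00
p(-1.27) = 0.00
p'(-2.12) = 0.00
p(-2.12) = 0.00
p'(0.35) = 0.00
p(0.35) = 0.00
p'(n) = 0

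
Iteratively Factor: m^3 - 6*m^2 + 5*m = (m - 5)*(m^2 - m) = m*(m - 5)*(m - 1)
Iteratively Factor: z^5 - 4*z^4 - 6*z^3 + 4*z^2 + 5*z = (z - 1)*(z^4 - 3*z^3 - 9*z^2 - 5*z) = (z - 5)*(z - 1)*(z^3 + 2*z^2 + z) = (z - 5)*(z - 1)*(z + 1)*(z^2 + z) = (z - 5)*(z - 1)*(z + 1)^2*(z)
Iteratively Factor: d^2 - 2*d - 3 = (d - 3)*(d + 1)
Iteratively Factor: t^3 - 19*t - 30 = (t - 5)*(t^2 + 5*t + 6) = (t - 5)*(t + 2)*(t + 3)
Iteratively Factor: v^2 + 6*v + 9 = (v + 3)*(v + 3)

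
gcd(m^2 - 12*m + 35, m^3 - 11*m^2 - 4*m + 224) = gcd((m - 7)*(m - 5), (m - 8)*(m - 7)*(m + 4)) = m - 7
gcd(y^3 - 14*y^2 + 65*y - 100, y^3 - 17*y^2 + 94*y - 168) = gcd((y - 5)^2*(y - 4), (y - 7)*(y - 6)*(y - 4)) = y - 4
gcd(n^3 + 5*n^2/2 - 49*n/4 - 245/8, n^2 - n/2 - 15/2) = n + 5/2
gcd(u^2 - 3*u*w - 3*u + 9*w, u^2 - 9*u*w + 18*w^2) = u - 3*w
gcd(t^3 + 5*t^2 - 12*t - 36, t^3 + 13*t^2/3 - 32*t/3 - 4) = t + 6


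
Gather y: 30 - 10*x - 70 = -10*x - 40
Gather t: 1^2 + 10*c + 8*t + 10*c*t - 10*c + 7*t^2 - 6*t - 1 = 7*t^2 + t*(10*c + 2)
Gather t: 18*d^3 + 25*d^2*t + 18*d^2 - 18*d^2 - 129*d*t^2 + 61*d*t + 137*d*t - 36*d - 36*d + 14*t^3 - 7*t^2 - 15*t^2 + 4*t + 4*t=18*d^3 - 72*d + 14*t^3 + t^2*(-129*d - 22) + t*(25*d^2 + 198*d + 8)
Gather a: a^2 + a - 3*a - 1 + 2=a^2 - 2*a + 1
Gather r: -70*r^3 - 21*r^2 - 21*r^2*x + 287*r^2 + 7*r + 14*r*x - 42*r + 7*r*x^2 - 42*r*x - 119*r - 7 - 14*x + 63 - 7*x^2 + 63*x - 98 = -70*r^3 + r^2*(266 - 21*x) + r*(7*x^2 - 28*x - 154) - 7*x^2 + 49*x - 42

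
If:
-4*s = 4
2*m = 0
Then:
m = 0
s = -1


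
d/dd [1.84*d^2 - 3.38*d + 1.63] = 3.68*d - 3.38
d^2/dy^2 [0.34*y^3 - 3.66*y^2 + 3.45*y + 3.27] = 2.04*y - 7.32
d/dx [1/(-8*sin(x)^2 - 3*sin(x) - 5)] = (16*sin(x) + 3)*cos(x)/(8*sin(x)^2 + 3*sin(x) + 5)^2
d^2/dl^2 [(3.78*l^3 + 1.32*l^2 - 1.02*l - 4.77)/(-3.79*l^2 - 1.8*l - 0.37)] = (5.6843418860808e-14*l^5 + 5.6843418860808e-14*l^4 + 33.419832*l^3 + 407.101878*l^2 + 183.558672*l + 15.811602)/(54.439939*l^6 + 77.56614*l^5 + 52.782951*l^4 + 20.97684*l^3 + 5.152953*l^2 + 0.73926*l + 0.050653)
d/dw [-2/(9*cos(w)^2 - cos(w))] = 2*(sin(w)/cos(w)^2 - 18*tan(w))/(9*cos(w) - 1)^2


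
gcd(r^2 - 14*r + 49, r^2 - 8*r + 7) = r - 7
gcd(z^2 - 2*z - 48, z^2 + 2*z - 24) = z + 6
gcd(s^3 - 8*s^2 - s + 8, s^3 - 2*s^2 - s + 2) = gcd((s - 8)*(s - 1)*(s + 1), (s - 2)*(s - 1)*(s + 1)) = s^2 - 1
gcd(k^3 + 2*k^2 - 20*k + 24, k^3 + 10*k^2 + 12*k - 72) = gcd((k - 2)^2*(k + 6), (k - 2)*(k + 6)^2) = k^2 + 4*k - 12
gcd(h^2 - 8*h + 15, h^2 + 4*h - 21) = h - 3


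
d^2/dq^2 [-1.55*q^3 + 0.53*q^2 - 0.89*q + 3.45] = 1.06 - 9.3*q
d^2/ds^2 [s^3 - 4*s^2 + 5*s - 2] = 6*s - 8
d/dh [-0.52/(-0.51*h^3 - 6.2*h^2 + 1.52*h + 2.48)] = (-0.7956*h^2 - 6.448*h + 0.7904)/(0.51*h^3 + 6.2*h^2 - 1.52*h - 2.48)^2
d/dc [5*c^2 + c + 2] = 10*c + 1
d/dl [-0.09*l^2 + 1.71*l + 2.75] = 1.71 - 0.18*l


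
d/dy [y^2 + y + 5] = 2*y + 1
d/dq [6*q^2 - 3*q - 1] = 12*q - 3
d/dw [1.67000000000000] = 0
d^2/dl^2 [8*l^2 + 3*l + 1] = 16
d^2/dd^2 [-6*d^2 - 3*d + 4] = -12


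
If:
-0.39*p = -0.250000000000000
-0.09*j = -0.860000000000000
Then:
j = 9.56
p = 0.64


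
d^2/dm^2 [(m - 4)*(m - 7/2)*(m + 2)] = 6*m - 11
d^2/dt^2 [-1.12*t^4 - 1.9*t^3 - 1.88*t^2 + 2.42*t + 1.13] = -13.44*t^2 - 11.4*t - 3.76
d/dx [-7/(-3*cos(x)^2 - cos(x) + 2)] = 7*(6*cos(x) + 1)*sin(x)/(3*cos(x)^2 + cos(x) - 2)^2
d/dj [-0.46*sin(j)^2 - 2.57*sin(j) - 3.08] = -(0.92*sin(j) + 2.57)*cos(j)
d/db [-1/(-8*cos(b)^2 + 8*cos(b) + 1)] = 8*(-sin(b) + sin(2*b))/(8*cos(b) - 4*cos(2*b) - 3)^2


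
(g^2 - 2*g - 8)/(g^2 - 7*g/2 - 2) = 2*(g + 2)/(2*g + 1)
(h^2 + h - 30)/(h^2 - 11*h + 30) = (h + 6)/(h - 6)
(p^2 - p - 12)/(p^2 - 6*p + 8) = (p + 3)/(p - 2)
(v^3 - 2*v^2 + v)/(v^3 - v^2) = (v - 1)/v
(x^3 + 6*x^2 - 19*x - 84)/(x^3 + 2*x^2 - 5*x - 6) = (x^2 + 3*x - 28)/(x^2 - x - 2)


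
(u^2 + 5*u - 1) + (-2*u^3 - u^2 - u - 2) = -2*u^3 + 4*u - 3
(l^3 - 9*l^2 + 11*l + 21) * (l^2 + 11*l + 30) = l^5 + 2*l^4 - 58*l^3 - 128*l^2 + 561*l + 630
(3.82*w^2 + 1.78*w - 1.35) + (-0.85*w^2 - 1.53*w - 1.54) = 2.97*w^2 + 0.25*w - 2.89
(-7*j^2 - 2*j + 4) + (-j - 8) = -7*j^2 - 3*j - 4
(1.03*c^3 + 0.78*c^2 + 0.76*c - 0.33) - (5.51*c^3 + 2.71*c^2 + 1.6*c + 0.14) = -4.48*c^3 - 1.93*c^2 - 0.84*c - 0.47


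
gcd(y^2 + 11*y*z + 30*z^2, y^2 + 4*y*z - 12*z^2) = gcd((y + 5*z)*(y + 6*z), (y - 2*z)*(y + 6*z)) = y + 6*z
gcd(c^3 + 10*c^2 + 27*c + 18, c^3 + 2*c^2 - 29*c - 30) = c^2 + 7*c + 6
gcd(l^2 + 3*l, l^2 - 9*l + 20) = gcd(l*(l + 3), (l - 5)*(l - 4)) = 1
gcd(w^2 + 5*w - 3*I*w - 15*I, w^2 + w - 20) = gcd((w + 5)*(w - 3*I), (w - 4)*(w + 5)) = w + 5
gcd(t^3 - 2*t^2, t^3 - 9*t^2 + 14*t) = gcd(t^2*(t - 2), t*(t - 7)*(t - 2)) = t^2 - 2*t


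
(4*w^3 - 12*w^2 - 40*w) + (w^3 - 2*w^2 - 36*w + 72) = 5*w^3 - 14*w^2 - 76*w + 72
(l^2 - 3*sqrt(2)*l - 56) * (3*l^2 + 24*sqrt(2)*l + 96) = 3*l^4 + 15*sqrt(2)*l^3 - 216*l^2 - 1632*sqrt(2)*l - 5376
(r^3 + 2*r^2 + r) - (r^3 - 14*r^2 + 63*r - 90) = 16*r^2 - 62*r + 90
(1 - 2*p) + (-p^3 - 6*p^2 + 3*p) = -p^3 - 6*p^2 + p + 1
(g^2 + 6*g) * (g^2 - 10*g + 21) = g^4 - 4*g^3 - 39*g^2 + 126*g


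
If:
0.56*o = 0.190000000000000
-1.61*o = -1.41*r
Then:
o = 0.34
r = 0.39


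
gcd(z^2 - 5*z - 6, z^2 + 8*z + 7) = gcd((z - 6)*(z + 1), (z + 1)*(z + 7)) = z + 1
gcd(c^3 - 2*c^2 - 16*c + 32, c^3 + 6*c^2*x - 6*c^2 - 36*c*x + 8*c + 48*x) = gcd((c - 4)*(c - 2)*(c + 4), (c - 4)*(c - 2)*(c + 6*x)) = c^2 - 6*c + 8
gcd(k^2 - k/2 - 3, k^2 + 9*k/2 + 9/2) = k + 3/2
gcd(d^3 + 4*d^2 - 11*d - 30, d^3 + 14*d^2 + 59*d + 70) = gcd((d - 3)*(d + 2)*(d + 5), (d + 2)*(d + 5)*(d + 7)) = d^2 + 7*d + 10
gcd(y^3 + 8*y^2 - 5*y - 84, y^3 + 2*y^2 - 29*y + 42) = y^2 + 4*y - 21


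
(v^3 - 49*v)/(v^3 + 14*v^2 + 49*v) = (v - 7)/(v + 7)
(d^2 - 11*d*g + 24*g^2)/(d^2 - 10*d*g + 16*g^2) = (d - 3*g)/(d - 2*g)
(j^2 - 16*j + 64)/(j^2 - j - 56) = (j - 8)/(j + 7)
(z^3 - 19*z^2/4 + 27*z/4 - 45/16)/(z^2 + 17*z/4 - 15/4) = (z^2 - 4*z + 15/4)/(z + 5)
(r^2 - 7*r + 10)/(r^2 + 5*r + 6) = (r^2 - 7*r + 10)/(r^2 + 5*r + 6)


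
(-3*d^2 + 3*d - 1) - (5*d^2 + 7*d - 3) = -8*d^2 - 4*d + 2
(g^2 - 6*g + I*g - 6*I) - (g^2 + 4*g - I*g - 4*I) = -10*g + 2*I*g - 2*I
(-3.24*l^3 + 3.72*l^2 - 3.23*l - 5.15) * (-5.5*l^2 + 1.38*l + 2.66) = 17.82*l^5 - 24.9312*l^4 + 14.2802*l^3 + 33.7628*l^2 - 15.6988*l - 13.699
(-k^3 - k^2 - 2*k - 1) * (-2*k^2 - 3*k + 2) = 2*k^5 + 5*k^4 + 5*k^3 + 6*k^2 - k - 2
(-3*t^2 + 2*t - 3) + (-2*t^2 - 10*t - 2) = -5*t^2 - 8*t - 5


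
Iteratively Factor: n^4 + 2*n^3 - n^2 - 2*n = (n + 1)*(n^3 + n^2 - 2*n) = n*(n + 1)*(n^2 + n - 2) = n*(n - 1)*(n + 1)*(n + 2)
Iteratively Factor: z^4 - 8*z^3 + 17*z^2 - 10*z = (z - 1)*(z^3 - 7*z^2 + 10*z) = (z - 2)*(z - 1)*(z^2 - 5*z) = z*(z - 2)*(z - 1)*(z - 5)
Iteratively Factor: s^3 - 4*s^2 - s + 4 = (s - 4)*(s^2 - 1) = (s - 4)*(s - 1)*(s + 1)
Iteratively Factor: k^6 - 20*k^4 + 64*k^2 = (k)*(k^5 - 20*k^3 + 64*k) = k*(k - 2)*(k^4 + 2*k^3 - 16*k^2 - 32*k) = k*(k - 2)*(k + 2)*(k^3 - 16*k) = k^2*(k - 2)*(k + 2)*(k^2 - 16) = k^2*(k - 2)*(k + 2)*(k + 4)*(k - 4)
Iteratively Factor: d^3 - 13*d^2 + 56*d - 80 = (d - 4)*(d^2 - 9*d + 20) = (d - 4)^2*(d - 5)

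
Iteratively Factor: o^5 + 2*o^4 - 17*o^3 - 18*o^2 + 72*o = (o + 3)*(o^4 - o^3 - 14*o^2 + 24*o) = (o - 2)*(o + 3)*(o^3 + o^2 - 12*o) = (o - 3)*(o - 2)*(o + 3)*(o^2 + 4*o) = o*(o - 3)*(o - 2)*(o + 3)*(o + 4)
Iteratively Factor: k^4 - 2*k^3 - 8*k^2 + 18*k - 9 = (k + 3)*(k^3 - 5*k^2 + 7*k - 3) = (k - 1)*(k + 3)*(k^2 - 4*k + 3) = (k - 3)*(k - 1)*(k + 3)*(k - 1)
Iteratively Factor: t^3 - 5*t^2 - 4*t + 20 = (t - 5)*(t^2 - 4) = (t - 5)*(t - 2)*(t + 2)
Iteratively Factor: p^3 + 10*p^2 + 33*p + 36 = (p + 3)*(p^2 + 7*p + 12) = (p + 3)^2*(p + 4)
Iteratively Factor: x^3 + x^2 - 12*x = (x)*(x^2 + x - 12) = x*(x - 3)*(x + 4)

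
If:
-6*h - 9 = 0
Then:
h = -3/2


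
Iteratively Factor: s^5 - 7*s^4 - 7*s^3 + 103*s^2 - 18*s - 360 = (s - 4)*(s^4 - 3*s^3 - 19*s^2 + 27*s + 90) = (s - 4)*(s + 3)*(s^3 - 6*s^2 - s + 30) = (s - 4)*(s + 2)*(s + 3)*(s^2 - 8*s + 15) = (s - 4)*(s - 3)*(s + 2)*(s + 3)*(s - 5)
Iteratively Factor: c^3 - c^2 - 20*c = (c - 5)*(c^2 + 4*c) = (c - 5)*(c + 4)*(c)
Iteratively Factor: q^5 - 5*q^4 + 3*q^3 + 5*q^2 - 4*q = (q - 4)*(q^4 - q^3 - q^2 + q) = q*(q - 4)*(q^3 - q^2 - q + 1) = q*(q - 4)*(q - 1)*(q^2 - 1) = q*(q - 4)*(q - 1)^2*(q + 1)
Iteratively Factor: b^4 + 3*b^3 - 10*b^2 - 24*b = (b)*(b^3 + 3*b^2 - 10*b - 24) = b*(b + 4)*(b^2 - b - 6) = b*(b - 3)*(b + 4)*(b + 2)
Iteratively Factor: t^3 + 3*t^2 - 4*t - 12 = (t + 2)*(t^2 + t - 6) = (t - 2)*(t + 2)*(t + 3)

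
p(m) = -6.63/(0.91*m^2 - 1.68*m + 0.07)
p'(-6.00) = -0.05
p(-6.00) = -0.15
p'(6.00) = 0.12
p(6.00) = -0.29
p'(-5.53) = -0.06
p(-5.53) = -0.18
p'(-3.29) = -0.21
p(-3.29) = -0.43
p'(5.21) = 0.20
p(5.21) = -0.41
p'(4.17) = 0.50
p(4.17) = -0.75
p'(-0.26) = -44.20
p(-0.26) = -11.67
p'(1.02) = 2.41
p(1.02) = 9.51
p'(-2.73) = -0.34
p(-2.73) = -0.58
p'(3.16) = 1.82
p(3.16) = -1.72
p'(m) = -6.63*(1.68 - 1.82*m)/(0.91*m^2 - 1.68*m + 0.07)^2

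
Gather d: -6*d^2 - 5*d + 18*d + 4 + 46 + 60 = -6*d^2 + 13*d + 110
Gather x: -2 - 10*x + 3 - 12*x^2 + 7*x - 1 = -12*x^2 - 3*x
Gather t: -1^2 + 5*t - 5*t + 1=0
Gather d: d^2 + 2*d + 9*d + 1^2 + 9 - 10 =d^2 + 11*d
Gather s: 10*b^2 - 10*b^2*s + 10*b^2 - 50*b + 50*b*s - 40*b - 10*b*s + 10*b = 20*b^2 - 80*b + s*(-10*b^2 + 40*b)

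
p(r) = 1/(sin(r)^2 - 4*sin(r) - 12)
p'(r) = (-2*sin(r)*cos(r) + 4*cos(r))/(sin(r)^2 - 4*sin(r) - 12)^2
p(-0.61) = -0.11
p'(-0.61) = 0.05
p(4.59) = -0.14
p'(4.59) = -0.01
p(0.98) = -0.07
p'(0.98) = 0.01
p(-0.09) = -0.09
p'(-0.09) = 0.03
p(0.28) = -0.08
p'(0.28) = 0.02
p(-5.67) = -0.07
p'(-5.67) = 0.01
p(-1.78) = -0.14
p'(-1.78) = -0.02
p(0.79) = -0.07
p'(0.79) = 0.01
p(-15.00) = -0.11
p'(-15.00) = -0.05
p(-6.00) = -0.08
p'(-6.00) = 0.02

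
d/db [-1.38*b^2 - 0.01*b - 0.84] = -2.76*b - 0.01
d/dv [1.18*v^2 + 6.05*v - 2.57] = 2.36*v + 6.05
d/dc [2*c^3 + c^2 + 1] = 2*c*(3*c + 1)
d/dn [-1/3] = 0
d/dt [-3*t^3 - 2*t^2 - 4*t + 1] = -9*t^2 - 4*t - 4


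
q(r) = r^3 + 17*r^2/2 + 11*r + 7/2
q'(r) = 3*r^2 + 17*r + 11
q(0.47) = 10.65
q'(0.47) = 19.65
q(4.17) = 269.69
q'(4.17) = 134.06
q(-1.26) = 1.13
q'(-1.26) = -5.66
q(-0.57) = -0.19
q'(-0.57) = 2.28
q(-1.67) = 4.18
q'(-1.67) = -9.02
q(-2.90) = 18.70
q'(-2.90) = -13.07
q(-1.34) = 1.62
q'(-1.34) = -6.39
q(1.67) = 50.23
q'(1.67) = 47.76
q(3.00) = 140.00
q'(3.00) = 89.00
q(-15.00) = -1624.00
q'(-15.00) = 431.00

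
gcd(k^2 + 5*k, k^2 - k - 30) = k + 5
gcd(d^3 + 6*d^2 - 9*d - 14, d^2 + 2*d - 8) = d - 2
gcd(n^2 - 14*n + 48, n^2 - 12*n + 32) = n - 8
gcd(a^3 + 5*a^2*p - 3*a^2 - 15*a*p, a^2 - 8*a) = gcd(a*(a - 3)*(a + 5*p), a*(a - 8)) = a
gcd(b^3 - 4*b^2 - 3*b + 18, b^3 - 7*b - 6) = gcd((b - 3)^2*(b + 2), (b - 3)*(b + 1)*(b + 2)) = b^2 - b - 6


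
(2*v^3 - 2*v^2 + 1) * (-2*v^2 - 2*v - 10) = -4*v^5 - 16*v^3 + 18*v^2 - 2*v - 10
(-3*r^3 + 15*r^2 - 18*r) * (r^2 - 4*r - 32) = -3*r^5 + 27*r^4 + 18*r^3 - 408*r^2 + 576*r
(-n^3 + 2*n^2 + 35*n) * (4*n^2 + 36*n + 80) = -4*n^5 - 28*n^4 + 132*n^3 + 1420*n^2 + 2800*n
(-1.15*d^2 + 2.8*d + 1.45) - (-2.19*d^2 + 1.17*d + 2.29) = 1.04*d^2 + 1.63*d - 0.84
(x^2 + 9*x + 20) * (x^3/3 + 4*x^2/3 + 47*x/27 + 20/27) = x^5/3 + 13*x^4/3 + 551*x^3/27 + 1163*x^2/27 + 1120*x/27 + 400/27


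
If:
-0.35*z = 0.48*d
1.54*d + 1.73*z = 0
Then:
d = 0.00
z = 0.00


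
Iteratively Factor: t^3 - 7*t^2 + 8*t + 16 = (t - 4)*(t^2 - 3*t - 4) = (t - 4)^2*(t + 1)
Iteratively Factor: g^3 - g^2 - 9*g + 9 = (g - 1)*(g^2 - 9) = (g - 3)*(g - 1)*(g + 3)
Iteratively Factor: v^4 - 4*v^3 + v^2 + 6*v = (v - 2)*(v^3 - 2*v^2 - 3*v) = v*(v - 2)*(v^2 - 2*v - 3) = v*(v - 3)*(v - 2)*(v + 1)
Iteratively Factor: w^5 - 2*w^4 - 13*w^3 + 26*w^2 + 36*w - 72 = (w + 2)*(w^4 - 4*w^3 - 5*w^2 + 36*w - 36) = (w - 2)*(w + 2)*(w^3 - 2*w^2 - 9*w + 18) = (w - 3)*(w - 2)*(w + 2)*(w^2 + w - 6) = (w - 3)*(w - 2)^2*(w + 2)*(w + 3)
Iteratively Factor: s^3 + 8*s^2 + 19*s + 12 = (s + 4)*(s^2 + 4*s + 3) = (s + 3)*(s + 4)*(s + 1)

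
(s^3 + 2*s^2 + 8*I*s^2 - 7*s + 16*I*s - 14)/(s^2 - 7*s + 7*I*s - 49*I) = (s^2 + s*(2 + I) + 2*I)/(s - 7)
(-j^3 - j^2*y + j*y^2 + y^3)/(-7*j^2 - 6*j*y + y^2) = (-j^2 + y^2)/(-7*j + y)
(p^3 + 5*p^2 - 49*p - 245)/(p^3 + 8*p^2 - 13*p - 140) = (p - 7)/(p - 4)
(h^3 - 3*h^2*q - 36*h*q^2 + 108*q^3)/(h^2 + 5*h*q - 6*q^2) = (-h^2 + 9*h*q - 18*q^2)/(-h + q)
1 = 1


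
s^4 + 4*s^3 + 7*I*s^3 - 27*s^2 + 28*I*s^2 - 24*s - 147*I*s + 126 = (s - 3)*(s + 7)*(s + I)*(s + 6*I)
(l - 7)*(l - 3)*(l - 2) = l^3 - 12*l^2 + 41*l - 42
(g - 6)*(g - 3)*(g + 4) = g^3 - 5*g^2 - 18*g + 72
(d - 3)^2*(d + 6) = d^3 - 27*d + 54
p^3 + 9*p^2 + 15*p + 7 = (p + 1)^2*(p + 7)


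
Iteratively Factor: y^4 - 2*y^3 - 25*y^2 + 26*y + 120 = (y - 5)*(y^3 + 3*y^2 - 10*y - 24) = (y - 5)*(y - 3)*(y^2 + 6*y + 8) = (y - 5)*(y - 3)*(y + 2)*(y + 4)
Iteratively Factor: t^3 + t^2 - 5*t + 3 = (t - 1)*(t^2 + 2*t - 3) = (t - 1)*(t + 3)*(t - 1)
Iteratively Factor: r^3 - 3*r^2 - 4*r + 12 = (r + 2)*(r^2 - 5*r + 6) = (r - 2)*(r + 2)*(r - 3)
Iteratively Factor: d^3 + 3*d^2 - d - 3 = (d - 1)*(d^2 + 4*d + 3) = (d - 1)*(d + 1)*(d + 3)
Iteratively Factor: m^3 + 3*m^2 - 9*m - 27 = (m + 3)*(m^2 - 9) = (m + 3)^2*(m - 3)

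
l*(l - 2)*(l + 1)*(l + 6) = l^4 + 5*l^3 - 8*l^2 - 12*l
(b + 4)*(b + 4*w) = b^2 + 4*b*w + 4*b + 16*w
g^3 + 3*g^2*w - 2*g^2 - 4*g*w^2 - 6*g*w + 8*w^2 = (g - 2)*(g - w)*(g + 4*w)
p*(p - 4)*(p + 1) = p^3 - 3*p^2 - 4*p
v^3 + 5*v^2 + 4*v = v*(v + 1)*(v + 4)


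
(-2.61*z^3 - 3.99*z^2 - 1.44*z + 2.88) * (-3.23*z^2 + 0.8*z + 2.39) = 8.4303*z^5 + 10.7997*z^4 - 4.7787*z^3 - 19.9905*z^2 - 1.1376*z + 6.8832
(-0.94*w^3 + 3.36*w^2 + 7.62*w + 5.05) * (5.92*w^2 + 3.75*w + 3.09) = -5.5648*w^5 + 16.3662*w^4 + 54.8058*w^3 + 68.8534*w^2 + 42.4833*w + 15.6045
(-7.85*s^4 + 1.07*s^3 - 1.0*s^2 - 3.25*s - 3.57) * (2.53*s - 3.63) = -19.8605*s^5 + 31.2026*s^4 - 6.4141*s^3 - 4.5925*s^2 + 2.7654*s + 12.9591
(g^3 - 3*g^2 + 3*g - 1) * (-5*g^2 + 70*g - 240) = -5*g^5 + 85*g^4 - 465*g^3 + 935*g^2 - 790*g + 240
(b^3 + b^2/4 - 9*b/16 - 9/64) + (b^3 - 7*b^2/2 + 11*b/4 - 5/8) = 2*b^3 - 13*b^2/4 + 35*b/16 - 49/64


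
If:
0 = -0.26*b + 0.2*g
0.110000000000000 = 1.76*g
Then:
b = 0.05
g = 0.06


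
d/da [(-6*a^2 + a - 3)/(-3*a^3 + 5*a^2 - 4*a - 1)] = (-18*a^4 + 6*a^3 - 8*a^2 + 42*a - 13)/(9*a^6 - 30*a^5 + 49*a^4 - 34*a^3 + 6*a^2 + 8*a + 1)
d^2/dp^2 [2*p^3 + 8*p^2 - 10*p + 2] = 12*p + 16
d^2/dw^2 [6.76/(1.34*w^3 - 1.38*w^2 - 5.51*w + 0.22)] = ((18.6576 - 54.3504*w)*(1.34*w^3 - 1.38*w^2 - 5.51*w + 0.22) + 6.76*(-8.04*w^2 + 5.52*w + 11.02)*(-4.02*w^2 + 2.76*w + 5.51))/(1.34*w^3 - 1.38*w^2 - 5.51*w + 0.22)^3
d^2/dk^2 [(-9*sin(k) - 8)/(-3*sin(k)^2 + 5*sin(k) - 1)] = (-81*sin(k)^5 - 423*sin(k)^4 + 684*sin(k)^3 + 283*sin(k)^2 - 931*sin(k) + 442)/(3*sin(k)^2 - 5*sin(k) + 1)^3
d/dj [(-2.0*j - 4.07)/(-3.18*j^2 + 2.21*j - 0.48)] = (-6.36*j^2 - 25.8852*j + 9.9547)/(10.1124*j^4 - 14.0556*j^3 + 7.9369*j^2 - 2.1216*j + 0.2304)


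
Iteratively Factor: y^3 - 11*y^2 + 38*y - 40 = (y - 2)*(y^2 - 9*y + 20) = (y - 5)*(y - 2)*(y - 4)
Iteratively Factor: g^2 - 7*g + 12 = (g - 3)*(g - 4)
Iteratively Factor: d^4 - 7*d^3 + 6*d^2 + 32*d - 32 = (d - 4)*(d^3 - 3*d^2 - 6*d + 8) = (d - 4)*(d - 1)*(d^2 - 2*d - 8) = (d - 4)*(d - 1)*(d + 2)*(d - 4)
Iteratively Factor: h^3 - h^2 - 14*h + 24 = (h - 2)*(h^2 + h - 12) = (h - 3)*(h - 2)*(h + 4)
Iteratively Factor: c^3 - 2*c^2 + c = (c - 1)*(c^2 - c) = c*(c - 1)*(c - 1)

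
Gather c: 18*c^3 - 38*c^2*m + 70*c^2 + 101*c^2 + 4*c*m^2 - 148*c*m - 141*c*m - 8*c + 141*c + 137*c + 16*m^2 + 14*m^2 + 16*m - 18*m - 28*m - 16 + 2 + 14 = 18*c^3 + c^2*(171 - 38*m) + c*(4*m^2 - 289*m + 270) + 30*m^2 - 30*m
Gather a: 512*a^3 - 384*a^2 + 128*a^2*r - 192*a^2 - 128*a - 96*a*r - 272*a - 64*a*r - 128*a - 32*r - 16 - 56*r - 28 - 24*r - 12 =512*a^3 + a^2*(128*r - 576) + a*(-160*r - 528) - 112*r - 56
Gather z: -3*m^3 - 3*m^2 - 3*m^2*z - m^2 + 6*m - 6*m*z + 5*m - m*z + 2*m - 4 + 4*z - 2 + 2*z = -3*m^3 - 4*m^2 + 13*m + z*(-3*m^2 - 7*m + 6) - 6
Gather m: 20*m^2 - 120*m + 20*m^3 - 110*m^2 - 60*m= 20*m^3 - 90*m^2 - 180*m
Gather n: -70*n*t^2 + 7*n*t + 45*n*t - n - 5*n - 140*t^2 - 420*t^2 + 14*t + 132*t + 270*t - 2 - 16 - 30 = n*(-70*t^2 + 52*t - 6) - 560*t^2 + 416*t - 48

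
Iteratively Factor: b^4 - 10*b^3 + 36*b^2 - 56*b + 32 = (b - 2)*(b^3 - 8*b^2 + 20*b - 16) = (b - 2)^2*(b^2 - 6*b + 8) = (b - 2)^3*(b - 4)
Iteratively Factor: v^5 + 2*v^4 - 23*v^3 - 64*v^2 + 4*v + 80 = (v - 5)*(v^4 + 7*v^3 + 12*v^2 - 4*v - 16) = (v - 5)*(v - 1)*(v^3 + 8*v^2 + 20*v + 16) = (v - 5)*(v - 1)*(v + 2)*(v^2 + 6*v + 8) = (v - 5)*(v - 1)*(v + 2)^2*(v + 4)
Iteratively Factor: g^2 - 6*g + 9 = (g - 3)*(g - 3)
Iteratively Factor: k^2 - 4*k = (k)*(k - 4)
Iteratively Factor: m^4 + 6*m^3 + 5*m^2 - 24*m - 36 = (m + 2)*(m^3 + 4*m^2 - 3*m - 18) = (m - 2)*(m + 2)*(m^2 + 6*m + 9) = (m - 2)*(m + 2)*(m + 3)*(m + 3)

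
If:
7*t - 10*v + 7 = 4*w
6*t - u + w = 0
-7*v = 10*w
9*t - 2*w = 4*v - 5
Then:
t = -89/233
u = -632/233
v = 140/233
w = -98/233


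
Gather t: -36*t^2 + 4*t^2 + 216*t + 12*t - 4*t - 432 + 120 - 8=-32*t^2 + 224*t - 320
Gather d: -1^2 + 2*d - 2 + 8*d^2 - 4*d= 8*d^2 - 2*d - 3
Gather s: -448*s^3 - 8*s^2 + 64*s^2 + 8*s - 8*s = -448*s^3 + 56*s^2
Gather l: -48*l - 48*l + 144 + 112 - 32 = 224 - 96*l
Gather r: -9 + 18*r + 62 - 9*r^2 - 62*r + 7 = -9*r^2 - 44*r + 60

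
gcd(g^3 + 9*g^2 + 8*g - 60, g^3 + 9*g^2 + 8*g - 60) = g^3 + 9*g^2 + 8*g - 60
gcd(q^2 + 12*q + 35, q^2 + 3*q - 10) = q + 5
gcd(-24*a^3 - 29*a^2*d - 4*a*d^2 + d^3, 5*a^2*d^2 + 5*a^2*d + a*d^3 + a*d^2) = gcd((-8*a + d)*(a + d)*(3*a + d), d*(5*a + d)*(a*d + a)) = 1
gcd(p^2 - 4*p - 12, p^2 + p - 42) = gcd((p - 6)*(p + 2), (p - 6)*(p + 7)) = p - 6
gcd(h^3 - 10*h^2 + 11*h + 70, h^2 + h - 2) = h + 2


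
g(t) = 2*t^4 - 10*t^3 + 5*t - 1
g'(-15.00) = -33745.00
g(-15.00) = 134924.00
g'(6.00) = 653.00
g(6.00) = 461.00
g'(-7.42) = -4914.84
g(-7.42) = 10109.50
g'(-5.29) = -2018.81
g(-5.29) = 3019.13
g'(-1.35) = -69.36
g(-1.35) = 23.50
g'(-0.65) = -9.87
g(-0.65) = -1.15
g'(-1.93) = -164.26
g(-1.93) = 88.99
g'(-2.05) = -190.00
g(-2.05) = 110.22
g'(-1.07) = -39.15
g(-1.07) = 8.52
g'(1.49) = -35.14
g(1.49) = -16.77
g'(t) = 8*t^3 - 30*t^2 + 5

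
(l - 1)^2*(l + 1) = l^3 - l^2 - l + 1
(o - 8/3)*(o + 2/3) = o^2 - 2*o - 16/9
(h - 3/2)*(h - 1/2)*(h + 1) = h^3 - h^2 - 5*h/4 + 3/4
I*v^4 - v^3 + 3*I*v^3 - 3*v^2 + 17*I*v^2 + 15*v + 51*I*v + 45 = (v + 3)*(v - 3*I)*(v + 5*I)*(I*v + 1)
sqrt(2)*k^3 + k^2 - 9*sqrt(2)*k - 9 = (k - 3)*(k + 3)*(sqrt(2)*k + 1)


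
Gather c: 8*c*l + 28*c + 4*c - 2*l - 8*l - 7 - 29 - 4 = c*(8*l + 32) - 10*l - 40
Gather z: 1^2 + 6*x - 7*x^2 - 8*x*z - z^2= -7*x^2 - 8*x*z + 6*x - z^2 + 1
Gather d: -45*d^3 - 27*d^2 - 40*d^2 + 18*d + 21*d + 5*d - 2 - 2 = -45*d^3 - 67*d^2 + 44*d - 4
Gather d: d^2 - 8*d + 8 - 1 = d^2 - 8*d + 7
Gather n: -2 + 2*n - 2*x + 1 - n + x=n - x - 1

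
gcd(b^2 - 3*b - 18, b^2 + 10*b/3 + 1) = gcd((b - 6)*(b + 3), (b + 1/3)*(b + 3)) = b + 3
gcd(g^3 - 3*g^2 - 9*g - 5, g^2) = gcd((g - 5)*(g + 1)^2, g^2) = 1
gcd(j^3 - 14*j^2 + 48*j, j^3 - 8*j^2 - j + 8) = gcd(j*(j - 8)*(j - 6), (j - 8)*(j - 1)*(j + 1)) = j - 8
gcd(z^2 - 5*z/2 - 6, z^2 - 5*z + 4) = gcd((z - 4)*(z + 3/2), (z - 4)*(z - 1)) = z - 4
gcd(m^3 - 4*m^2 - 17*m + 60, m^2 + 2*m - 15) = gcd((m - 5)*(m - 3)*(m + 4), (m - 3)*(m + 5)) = m - 3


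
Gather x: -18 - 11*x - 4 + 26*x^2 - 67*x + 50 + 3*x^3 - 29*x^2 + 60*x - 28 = 3*x^3 - 3*x^2 - 18*x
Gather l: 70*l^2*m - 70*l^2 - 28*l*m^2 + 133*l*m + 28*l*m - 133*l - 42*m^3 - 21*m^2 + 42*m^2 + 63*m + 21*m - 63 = l^2*(70*m - 70) + l*(-28*m^2 + 161*m - 133) - 42*m^3 + 21*m^2 + 84*m - 63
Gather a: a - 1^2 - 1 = a - 2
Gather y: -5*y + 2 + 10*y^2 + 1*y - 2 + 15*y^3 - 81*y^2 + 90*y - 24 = 15*y^3 - 71*y^2 + 86*y - 24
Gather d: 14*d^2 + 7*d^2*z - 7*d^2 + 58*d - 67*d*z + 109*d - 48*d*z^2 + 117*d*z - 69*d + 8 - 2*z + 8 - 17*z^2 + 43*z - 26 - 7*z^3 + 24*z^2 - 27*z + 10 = d^2*(7*z + 7) + d*(-48*z^2 + 50*z + 98) - 7*z^3 + 7*z^2 + 14*z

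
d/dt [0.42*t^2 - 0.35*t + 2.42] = 0.84*t - 0.35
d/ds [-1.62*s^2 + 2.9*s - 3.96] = 2.9 - 3.24*s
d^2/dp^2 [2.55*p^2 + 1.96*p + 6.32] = 5.10000000000000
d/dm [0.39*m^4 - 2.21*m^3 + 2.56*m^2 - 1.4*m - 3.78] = 1.56*m^3 - 6.63*m^2 + 5.12*m - 1.4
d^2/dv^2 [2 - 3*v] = 0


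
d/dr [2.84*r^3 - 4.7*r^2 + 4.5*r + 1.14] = 8.52*r^2 - 9.4*r + 4.5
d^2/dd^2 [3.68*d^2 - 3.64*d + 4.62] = 7.36000000000000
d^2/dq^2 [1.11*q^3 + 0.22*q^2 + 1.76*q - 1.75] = 6.66*q + 0.44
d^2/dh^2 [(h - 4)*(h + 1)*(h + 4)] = 6*h + 2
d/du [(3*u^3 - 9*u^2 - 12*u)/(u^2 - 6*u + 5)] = 3*(u^4 - 12*u^3 + 37*u^2 - 30*u - 20)/(u^4 - 12*u^3 + 46*u^2 - 60*u + 25)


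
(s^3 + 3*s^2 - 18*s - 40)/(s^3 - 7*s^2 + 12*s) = (s^2 + 7*s + 10)/(s*(s - 3))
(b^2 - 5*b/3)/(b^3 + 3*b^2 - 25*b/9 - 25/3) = 3*b/(3*b^2 + 14*b + 15)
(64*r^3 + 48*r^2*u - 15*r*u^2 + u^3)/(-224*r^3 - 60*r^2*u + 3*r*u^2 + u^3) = (-8*r^2 - 7*r*u + u^2)/(28*r^2 + 11*r*u + u^2)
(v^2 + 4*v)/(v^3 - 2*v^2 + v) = (v + 4)/(v^2 - 2*v + 1)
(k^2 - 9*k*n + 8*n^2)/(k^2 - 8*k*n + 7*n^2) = (k - 8*n)/(k - 7*n)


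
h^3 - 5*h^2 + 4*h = h*(h - 4)*(h - 1)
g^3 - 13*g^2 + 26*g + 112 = (g - 8)*(g - 7)*(g + 2)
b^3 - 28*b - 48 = (b - 6)*(b + 2)*(b + 4)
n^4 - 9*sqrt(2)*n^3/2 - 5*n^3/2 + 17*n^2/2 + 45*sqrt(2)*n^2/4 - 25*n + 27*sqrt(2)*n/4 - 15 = (n - 3)*(n + 1/2)*(n - 5*sqrt(2)/2)*(n - 2*sqrt(2))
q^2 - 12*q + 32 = (q - 8)*(q - 4)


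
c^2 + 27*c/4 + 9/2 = (c + 3/4)*(c + 6)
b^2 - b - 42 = (b - 7)*(b + 6)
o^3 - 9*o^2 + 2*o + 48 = (o - 8)*(o - 3)*(o + 2)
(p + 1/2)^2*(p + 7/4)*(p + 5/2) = p^4 + 21*p^3/4 + 71*p^2/8 + 87*p/16 + 35/32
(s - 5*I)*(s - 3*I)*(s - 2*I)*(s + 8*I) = s^4 - 2*I*s^3 + 49*s^2 - 218*I*s - 240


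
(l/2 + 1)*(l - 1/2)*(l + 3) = l^3/2 + 9*l^2/4 + 7*l/4 - 3/2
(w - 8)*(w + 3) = w^2 - 5*w - 24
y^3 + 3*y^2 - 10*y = y*(y - 2)*(y + 5)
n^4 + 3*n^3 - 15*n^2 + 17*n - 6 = (n - 1)^3*(n + 6)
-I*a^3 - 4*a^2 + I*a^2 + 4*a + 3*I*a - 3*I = (a - 3*I)*(a - I)*(-I*a + I)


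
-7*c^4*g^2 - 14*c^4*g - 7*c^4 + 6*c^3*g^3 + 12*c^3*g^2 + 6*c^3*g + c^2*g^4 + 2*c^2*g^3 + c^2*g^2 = (-c + g)*(7*c + g)*(c*g + c)^2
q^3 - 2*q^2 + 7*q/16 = q*(q - 7/4)*(q - 1/4)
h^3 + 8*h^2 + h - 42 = (h - 2)*(h + 3)*(h + 7)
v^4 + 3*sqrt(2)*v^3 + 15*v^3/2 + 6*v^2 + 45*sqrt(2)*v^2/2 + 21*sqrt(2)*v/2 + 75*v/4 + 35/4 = (v + 1/2)*(v + 7)*(v + sqrt(2)/2)*(v + 5*sqrt(2)/2)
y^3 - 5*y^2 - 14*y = y*(y - 7)*(y + 2)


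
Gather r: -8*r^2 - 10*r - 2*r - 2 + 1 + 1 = -8*r^2 - 12*r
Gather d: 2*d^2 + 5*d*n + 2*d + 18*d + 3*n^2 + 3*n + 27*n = 2*d^2 + d*(5*n + 20) + 3*n^2 + 30*n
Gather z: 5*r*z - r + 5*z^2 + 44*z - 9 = -r + 5*z^2 + z*(5*r + 44) - 9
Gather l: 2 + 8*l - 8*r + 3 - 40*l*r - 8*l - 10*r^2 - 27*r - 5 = -40*l*r - 10*r^2 - 35*r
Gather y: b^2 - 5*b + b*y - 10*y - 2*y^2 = b^2 - 5*b - 2*y^2 + y*(b - 10)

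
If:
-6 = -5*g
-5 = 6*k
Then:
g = 6/5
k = -5/6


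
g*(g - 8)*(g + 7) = g^3 - g^2 - 56*g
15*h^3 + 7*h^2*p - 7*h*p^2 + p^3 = (-5*h + p)*(-3*h + p)*(h + p)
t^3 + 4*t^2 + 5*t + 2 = (t + 1)^2*(t + 2)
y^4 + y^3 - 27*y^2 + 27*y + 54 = (y - 3)^2*(y + 1)*(y + 6)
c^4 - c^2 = c^2*(c - 1)*(c + 1)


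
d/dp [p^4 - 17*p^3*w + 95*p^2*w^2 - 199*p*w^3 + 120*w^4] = 4*p^3 - 51*p^2*w + 190*p*w^2 - 199*w^3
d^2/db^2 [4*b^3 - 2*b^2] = 24*b - 4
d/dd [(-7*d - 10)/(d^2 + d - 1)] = (7*d^2 + 20*d + 17)/(d^4 + 2*d^3 - d^2 - 2*d + 1)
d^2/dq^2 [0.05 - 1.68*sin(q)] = 1.68*sin(q)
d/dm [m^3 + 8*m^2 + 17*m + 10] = 3*m^2 + 16*m + 17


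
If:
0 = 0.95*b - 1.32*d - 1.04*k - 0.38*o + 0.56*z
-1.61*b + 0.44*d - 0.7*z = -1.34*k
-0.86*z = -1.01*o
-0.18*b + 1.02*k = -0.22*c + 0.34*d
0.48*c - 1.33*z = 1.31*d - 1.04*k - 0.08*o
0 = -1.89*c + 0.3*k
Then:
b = 0.00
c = 0.00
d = 0.00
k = 0.00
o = 0.00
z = 0.00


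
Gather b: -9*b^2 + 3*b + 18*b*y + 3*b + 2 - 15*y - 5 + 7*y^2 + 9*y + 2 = -9*b^2 + b*(18*y + 6) + 7*y^2 - 6*y - 1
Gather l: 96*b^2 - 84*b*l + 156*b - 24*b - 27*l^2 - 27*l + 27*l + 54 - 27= 96*b^2 - 84*b*l + 132*b - 27*l^2 + 27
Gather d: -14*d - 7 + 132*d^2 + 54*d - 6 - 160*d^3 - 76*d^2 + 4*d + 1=-160*d^3 + 56*d^2 + 44*d - 12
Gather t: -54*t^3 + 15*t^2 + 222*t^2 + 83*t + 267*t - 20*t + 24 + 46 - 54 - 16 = -54*t^3 + 237*t^2 + 330*t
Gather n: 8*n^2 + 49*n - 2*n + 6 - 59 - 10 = 8*n^2 + 47*n - 63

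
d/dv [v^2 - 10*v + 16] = 2*v - 10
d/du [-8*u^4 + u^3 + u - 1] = -32*u^3 + 3*u^2 + 1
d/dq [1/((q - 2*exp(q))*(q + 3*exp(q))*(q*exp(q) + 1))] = (-(q + 1)*(q - 2*exp(q))*(q + 3*exp(q))*exp(q) - (q - 2*exp(q))*(q*exp(q) + 1)*(3*exp(q) + 1) + (q + 3*exp(q))*(q*exp(q) + 1)*(2*exp(q) - 1))/((q - 2*exp(q))^2*(q + 3*exp(q))^2*(q*exp(q) + 1)^2)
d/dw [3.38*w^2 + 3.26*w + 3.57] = 6.76*w + 3.26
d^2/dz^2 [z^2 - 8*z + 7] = 2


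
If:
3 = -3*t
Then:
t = -1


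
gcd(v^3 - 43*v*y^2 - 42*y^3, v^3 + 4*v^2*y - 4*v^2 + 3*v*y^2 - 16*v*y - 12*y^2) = v + y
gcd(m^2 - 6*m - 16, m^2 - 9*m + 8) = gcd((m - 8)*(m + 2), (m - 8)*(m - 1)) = m - 8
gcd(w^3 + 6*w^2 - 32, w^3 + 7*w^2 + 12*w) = w + 4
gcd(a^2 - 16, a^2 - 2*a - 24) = a + 4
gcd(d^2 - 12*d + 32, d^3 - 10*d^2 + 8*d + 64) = d^2 - 12*d + 32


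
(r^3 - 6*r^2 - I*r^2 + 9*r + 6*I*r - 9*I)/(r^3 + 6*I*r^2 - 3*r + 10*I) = (r^2 - 6*r + 9)/(r^2 + 7*I*r - 10)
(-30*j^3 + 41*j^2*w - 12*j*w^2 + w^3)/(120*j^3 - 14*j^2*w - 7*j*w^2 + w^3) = (-j + w)/(4*j + w)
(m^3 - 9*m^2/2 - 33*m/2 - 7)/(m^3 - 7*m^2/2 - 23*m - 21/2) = (m + 2)/(m + 3)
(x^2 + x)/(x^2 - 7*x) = (x + 1)/(x - 7)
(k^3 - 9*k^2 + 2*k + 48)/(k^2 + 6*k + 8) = (k^2 - 11*k + 24)/(k + 4)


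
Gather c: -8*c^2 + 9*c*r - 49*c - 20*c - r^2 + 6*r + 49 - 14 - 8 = -8*c^2 + c*(9*r - 69) - r^2 + 6*r + 27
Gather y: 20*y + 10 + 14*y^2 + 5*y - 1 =14*y^2 + 25*y + 9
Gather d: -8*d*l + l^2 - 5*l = -8*d*l + l^2 - 5*l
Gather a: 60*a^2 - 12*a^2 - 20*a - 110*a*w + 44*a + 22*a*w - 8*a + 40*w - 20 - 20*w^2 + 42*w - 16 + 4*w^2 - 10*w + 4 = 48*a^2 + a*(16 - 88*w) - 16*w^2 + 72*w - 32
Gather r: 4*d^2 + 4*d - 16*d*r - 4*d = 4*d^2 - 16*d*r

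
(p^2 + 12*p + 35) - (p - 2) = p^2 + 11*p + 37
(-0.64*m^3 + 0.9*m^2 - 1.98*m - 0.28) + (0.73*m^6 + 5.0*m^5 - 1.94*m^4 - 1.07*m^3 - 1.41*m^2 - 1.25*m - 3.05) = 0.73*m^6 + 5.0*m^5 - 1.94*m^4 - 1.71*m^3 - 0.51*m^2 - 3.23*m - 3.33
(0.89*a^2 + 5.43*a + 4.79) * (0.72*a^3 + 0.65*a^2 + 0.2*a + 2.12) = 0.6408*a^5 + 4.4881*a^4 + 7.1563*a^3 + 6.0863*a^2 + 12.4696*a + 10.1548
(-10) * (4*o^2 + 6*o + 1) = -40*o^2 - 60*o - 10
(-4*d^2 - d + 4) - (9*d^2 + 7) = -13*d^2 - d - 3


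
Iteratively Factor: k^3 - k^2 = (k)*(k^2 - k) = k^2*(k - 1)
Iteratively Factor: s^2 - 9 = (s - 3)*(s + 3)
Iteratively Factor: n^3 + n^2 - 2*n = (n - 1)*(n^2 + 2*n) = (n - 1)*(n + 2)*(n)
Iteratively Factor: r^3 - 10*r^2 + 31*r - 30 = (r - 2)*(r^2 - 8*r + 15) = (r - 5)*(r - 2)*(r - 3)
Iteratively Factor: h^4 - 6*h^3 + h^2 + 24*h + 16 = (h - 4)*(h^3 - 2*h^2 - 7*h - 4) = (h - 4)*(h + 1)*(h^2 - 3*h - 4) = (h - 4)*(h + 1)^2*(h - 4)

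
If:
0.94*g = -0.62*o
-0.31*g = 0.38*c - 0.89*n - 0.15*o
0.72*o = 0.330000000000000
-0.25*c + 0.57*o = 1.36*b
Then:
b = 0.113503996223349 - 0.430534055727554*n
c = 2.34210526315789*n + 0.427538260544979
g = -0.30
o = 0.46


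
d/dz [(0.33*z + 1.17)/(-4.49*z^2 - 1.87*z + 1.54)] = (1.4817*z^2 + 10.5066*z + 2.6961)/(20.1601*z^4 + 16.7926*z^3 - 10.3323*z^2 - 5.7596*z + 2.3716)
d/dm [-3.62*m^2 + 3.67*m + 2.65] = 3.67 - 7.24*m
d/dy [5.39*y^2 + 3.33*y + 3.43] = 10.78*y + 3.33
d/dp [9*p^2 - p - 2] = 18*p - 1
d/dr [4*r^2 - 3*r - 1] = 8*r - 3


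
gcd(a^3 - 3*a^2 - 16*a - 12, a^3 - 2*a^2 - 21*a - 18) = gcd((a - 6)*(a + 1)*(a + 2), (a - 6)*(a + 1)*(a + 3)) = a^2 - 5*a - 6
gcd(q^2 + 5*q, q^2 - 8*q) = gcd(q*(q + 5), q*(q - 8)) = q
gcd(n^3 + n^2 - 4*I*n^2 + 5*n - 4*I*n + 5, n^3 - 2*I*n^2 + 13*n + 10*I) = n^2 - 4*I*n + 5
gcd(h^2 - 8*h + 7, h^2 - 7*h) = h - 7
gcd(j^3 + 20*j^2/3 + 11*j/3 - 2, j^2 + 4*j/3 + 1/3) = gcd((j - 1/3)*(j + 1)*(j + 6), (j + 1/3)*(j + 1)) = j + 1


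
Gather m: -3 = -3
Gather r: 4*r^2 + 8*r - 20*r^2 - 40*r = -16*r^2 - 32*r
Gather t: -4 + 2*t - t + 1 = t - 3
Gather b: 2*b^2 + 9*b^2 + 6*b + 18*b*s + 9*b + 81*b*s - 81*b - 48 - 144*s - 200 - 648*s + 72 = 11*b^2 + b*(99*s - 66) - 792*s - 176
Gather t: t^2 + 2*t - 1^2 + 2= t^2 + 2*t + 1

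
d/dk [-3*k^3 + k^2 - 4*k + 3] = -9*k^2 + 2*k - 4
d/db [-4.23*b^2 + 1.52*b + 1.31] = 1.52 - 8.46*b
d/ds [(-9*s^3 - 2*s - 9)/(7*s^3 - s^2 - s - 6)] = (9*s^4 + 46*s^3 + 349*s^2 - 18*s + 3)/(49*s^6 - 14*s^5 - 13*s^4 - 82*s^3 + 13*s^2 + 12*s + 36)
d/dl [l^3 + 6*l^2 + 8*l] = 3*l^2 + 12*l + 8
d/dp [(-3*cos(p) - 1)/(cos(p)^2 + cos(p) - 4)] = (3*sin(p)^2 - 2*cos(p) - 16)*sin(p)/(cos(p)^2 + cos(p) - 4)^2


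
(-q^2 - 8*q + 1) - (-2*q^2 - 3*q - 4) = q^2 - 5*q + 5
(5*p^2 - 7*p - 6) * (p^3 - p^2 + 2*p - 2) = 5*p^5 - 12*p^4 + 11*p^3 - 18*p^2 + 2*p + 12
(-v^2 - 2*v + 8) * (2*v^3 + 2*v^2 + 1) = -2*v^5 - 6*v^4 + 12*v^3 + 15*v^2 - 2*v + 8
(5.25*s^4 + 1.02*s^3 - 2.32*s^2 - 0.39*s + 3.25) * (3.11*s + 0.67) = 16.3275*s^5 + 6.6897*s^4 - 6.5318*s^3 - 2.7673*s^2 + 9.8462*s + 2.1775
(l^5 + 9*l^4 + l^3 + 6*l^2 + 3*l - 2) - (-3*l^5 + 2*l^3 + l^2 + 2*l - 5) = 4*l^5 + 9*l^4 - l^3 + 5*l^2 + l + 3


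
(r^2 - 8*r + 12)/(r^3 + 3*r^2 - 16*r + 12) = (r - 6)/(r^2 + 5*r - 6)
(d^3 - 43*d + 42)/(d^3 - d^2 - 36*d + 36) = (d + 7)/(d + 6)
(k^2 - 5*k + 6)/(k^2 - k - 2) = (k - 3)/(k + 1)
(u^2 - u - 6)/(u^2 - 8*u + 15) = (u + 2)/(u - 5)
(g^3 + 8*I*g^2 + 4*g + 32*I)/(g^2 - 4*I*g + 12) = (g^2 + 6*I*g + 16)/(g - 6*I)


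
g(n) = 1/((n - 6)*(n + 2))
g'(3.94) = -0.03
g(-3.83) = 0.06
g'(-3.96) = 0.03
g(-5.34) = 0.03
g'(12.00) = 0.00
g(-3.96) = 0.05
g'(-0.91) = 0.10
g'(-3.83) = 0.04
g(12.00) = 0.01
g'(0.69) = 0.01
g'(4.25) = -0.04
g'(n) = -1/((n - 6)*(n + 2)^2) - 1/((n - 6)^2*(n + 2))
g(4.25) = -0.09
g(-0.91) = -0.13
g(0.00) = -0.08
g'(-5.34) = 0.01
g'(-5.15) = 0.01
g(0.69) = -0.07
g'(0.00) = 0.03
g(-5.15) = 0.03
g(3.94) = -0.08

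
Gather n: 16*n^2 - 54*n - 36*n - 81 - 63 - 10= 16*n^2 - 90*n - 154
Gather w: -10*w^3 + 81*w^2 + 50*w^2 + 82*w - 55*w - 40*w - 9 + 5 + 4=-10*w^3 + 131*w^2 - 13*w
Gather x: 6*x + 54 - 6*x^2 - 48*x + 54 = -6*x^2 - 42*x + 108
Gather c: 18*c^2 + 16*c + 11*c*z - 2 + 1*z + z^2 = 18*c^2 + c*(11*z + 16) + z^2 + z - 2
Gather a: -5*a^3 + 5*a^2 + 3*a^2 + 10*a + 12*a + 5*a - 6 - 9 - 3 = -5*a^3 + 8*a^2 + 27*a - 18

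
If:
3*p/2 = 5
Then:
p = 10/3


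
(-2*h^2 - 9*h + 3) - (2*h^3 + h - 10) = -2*h^3 - 2*h^2 - 10*h + 13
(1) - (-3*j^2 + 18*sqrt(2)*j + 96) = 3*j^2 - 18*sqrt(2)*j - 95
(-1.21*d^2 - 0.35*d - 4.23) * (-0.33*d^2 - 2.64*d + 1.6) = 0.3993*d^4 + 3.3099*d^3 + 0.3839*d^2 + 10.6072*d - 6.768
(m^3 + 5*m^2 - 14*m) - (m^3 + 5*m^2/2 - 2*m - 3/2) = 5*m^2/2 - 12*m + 3/2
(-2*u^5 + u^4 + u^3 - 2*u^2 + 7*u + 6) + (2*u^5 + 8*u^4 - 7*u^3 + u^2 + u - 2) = 9*u^4 - 6*u^3 - u^2 + 8*u + 4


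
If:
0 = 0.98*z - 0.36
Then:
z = 0.37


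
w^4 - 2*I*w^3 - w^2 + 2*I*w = w*(w - 1)*(w + 1)*(w - 2*I)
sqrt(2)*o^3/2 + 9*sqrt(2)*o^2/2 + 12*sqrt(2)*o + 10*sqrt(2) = (o + 2)*(o + 5)*(sqrt(2)*o/2 + sqrt(2))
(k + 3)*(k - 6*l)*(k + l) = k^3 - 5*k^2*l + 3*k^2 - 6*k*l^2 - 15*k*l - 18*l^2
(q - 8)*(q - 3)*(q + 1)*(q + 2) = q^4 - 8*q^3 - 7*q^2 + 50*q + 48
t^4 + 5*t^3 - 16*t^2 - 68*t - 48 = (t - 4)*(t + 1)*(t + 2)*(t + 6)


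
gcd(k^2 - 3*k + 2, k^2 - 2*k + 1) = k - 1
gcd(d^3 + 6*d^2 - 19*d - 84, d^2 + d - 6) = d + 3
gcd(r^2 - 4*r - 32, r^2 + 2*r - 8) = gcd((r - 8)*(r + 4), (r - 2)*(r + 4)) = r + 4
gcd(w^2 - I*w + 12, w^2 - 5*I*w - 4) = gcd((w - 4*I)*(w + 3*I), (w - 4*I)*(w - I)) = w - 4*I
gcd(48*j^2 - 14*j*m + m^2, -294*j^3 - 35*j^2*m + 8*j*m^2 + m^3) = 6*j - m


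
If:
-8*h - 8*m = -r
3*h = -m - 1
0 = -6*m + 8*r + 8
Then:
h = -5/11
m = 4/11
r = -8/11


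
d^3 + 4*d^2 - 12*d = d*(d - 2)*(d + 6)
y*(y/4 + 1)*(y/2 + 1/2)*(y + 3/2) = y^4/8 + 13*y^3/16 + 23*y^2/16 + 3*y/4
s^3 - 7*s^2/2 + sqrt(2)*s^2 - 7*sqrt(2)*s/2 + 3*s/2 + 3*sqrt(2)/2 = (s - 3)*(s - 1/2)*(s + sqrt(2))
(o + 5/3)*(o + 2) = o^2 + 11*o/3 + 10/3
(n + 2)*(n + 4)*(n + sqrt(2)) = n^3 + sqrt(2)*n^2 + 6*n^2 + 8*n + 6*sqrt(2)*n + 8*sqrt(2)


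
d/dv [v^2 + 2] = 2*v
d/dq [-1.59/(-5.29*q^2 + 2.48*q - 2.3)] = (3.9432 - 16.8222*q)/(5.29*q^2 - 2.48*q + 2.3)^2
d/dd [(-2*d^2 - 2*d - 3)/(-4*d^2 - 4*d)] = 3*(-2*d - 1)/(4*d^2*(d^2 + 2*d + 1))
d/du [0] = 0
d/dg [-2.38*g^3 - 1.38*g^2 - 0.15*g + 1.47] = -7.14*g^2 - 2.76*g - 0.15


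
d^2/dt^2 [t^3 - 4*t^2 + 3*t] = 6*t - 8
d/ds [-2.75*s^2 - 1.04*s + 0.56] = -5.5*s - 1.04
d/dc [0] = 0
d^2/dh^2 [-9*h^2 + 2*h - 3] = -18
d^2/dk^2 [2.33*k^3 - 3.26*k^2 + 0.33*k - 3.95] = 13.98*k - 6.52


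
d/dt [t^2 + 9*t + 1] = 2*t + 9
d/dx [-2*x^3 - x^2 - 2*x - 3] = -6*x^2 - 2*x - 2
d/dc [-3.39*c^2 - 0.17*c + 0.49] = -6.78*c - 0.17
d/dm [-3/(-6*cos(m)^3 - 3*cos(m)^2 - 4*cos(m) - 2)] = 6*(9*cos(m)^2 + 3*cos(m) + 2)*sin(m)/((3*sin(m)^2 - 5)^2*(2*cos(m) + 1)^2)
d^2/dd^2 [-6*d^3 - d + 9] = -36*d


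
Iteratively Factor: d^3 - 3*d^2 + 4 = (d - 2)*(d^2 - d - 2) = (d - 2)^2*(d + 1)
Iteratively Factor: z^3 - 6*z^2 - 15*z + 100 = (z + 4)*(z^2 - 10*z + 25) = (z - 5)*(z + 4)*(z - 5)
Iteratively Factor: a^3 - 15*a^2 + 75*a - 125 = (a - 5)*(a^2 - 10*a + 25) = (a - 5)^2*(a - 5)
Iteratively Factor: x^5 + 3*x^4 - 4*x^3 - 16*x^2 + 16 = (x + 2)*(x^4 + x^3 - 6*x^2 - 4*x + 8) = (x - 2)*(x + 2)*(x^3 + 3*x^2 - 4) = (x - 2)*(x - 1)*(x + 2)*(x^2 + 4*x + 4) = (x - 2)*(x - 1)*(x + 2)^2*(x + 2)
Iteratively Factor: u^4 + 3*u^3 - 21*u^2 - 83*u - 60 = (u + 4)*(u^3 - u^2 - 17*u - 15) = (u - 5)*(u + 4)*(u^2 + 4*u + 3) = (u - 5)*(u + 1)*(u + 4)*(u + 3)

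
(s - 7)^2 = s^2 - 14*s + 49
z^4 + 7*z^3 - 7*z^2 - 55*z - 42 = (z - 3)*(z + 1)*(z + 2)*(z + 7)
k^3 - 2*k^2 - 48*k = k*(k - 8)*(k + 6)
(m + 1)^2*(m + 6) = m^3 + 8*m^2 + 13*m + 6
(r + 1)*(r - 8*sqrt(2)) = r^2 - 8*sqrt(2)*r + r - 8*sqrt(2)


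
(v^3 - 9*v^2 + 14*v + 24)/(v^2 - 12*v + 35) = (v^3 - 9*v^2 + 14*v + 24)/(v^2 - 12*v + 35)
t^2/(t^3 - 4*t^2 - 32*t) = t/(t^2 - 4*t - 32)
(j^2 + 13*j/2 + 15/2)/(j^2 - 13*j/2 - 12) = (j + 5)/(j - 8)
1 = 1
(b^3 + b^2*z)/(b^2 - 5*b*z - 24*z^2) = b^2*(-b - z)/(-b^2 + 5*b*z + 24*z^2)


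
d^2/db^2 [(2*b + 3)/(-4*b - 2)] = -8/(2*b + 1)^3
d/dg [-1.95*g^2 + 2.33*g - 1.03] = 2.33 - 3.9*g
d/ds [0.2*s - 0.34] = 0.200000000000000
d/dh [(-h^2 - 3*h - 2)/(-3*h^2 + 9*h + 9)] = (-6*h^2 - 10*h - 3)/(3*(h^4 - 6*h^3 + 3*h^2 + 18*h + 9))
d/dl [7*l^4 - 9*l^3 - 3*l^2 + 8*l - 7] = 28*l^3 - 27*l^2 - 6*l + 8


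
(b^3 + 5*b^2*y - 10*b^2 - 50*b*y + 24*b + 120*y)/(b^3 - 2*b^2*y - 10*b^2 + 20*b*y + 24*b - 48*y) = (-b - 5*y)/(-b + 2*y)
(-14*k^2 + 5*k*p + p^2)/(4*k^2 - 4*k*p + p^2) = (7*k + p)/(-2*k + p)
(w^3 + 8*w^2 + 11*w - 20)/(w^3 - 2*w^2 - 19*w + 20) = (w + 5)/(w - 5)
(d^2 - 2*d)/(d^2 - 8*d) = (d - 2)/(d - 8)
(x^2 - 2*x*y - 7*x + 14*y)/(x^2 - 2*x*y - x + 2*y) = (x - 7)/(x - 1)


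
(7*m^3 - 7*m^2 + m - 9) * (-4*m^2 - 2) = -28*m^5 + 28*m^4 - 18*m^3 + 50*m^2 - 2*m + 18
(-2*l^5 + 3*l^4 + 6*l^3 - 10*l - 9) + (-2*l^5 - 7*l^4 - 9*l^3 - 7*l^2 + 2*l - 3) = -4*l^5 - 4*l^4 - 3*l^3 - 7*l^2 - 8*l - 12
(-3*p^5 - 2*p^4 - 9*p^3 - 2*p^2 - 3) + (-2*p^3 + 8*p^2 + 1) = -3*p^5 - 2*p^4 - 11*p^3 + 6*p^2 - 2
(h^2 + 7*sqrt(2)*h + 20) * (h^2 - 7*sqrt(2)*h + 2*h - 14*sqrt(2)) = h^4 + 2*h^3 - 78*h^2 - 140*sqrt(2)*h - 156*h - 280*sqrt(2)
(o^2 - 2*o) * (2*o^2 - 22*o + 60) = 2*o^4 - 26*o^3 + 104*o^2 - 120*o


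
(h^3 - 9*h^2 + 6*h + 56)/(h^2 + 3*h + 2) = (h^2 - 11*h + 28)/(h + 1)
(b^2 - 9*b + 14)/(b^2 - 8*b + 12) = (b - 7)/(b - 6)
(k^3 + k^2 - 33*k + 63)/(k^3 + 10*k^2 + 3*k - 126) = (k - 3)/(k + 6)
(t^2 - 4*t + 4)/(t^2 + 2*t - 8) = (t - 2)/(t + 4)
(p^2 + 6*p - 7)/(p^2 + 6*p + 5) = (p^2 + 6*p - 7)/(p^2 + 6*p + 5)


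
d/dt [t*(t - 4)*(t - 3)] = 3*t^2 - 14*t + 12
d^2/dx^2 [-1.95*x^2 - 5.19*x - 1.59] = -3.90000000000000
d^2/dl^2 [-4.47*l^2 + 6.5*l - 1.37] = -8.94000000000000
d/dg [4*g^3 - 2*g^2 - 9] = 4*g*(3*g - 1)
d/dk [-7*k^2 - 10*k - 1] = -14*k - 10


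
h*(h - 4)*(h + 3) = h^3 - h^2 - 12*h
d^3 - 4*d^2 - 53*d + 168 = (d - 8)*(d - 3)*(d + 7)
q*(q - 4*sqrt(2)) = q^2 - 4*sqrt(2)*q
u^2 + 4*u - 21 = (u - 3)*(u + 7)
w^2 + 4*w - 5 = (w - 1)*(w + 5)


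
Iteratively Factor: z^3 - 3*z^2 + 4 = (z + 1)*(z^2 - 4*z + 4) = (z - 2)*(z + 1)*(z - 2)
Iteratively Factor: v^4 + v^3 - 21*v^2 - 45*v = (v + 3)*(v^3 - 2*v^2 - 15*v) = (v + 3)^2*(v^2 - 5*v) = v*(v + 3)^2*(v - 5)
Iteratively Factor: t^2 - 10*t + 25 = (t - 5)*(t - 5)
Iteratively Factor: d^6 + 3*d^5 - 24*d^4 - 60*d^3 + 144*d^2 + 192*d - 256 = (d - 2)*(d^5 + 5*d^4 - 14*d^3 - 88*d^2 - 32*d + 128) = (d - 2)*(d + 2)*(d^4 + 3*d^3 - 20*d^2 - 48*d + 64) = (d - 2)*(d - 1)*(d + 2)*(d^3 + 4*d^2 - 16*d - 64) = (d - 2)*(d - 1)*(d + 2)*(d + 4)*(d^2 - 16) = (d - 4)*(d - 2)*(d - 1)*(d + 2)*(d + 4)*(d + 4)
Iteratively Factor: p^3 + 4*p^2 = (p)*(p^2 + 4*p) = p^2*(p + 4)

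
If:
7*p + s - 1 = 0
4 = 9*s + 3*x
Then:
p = x/21 + 5/63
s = 4/9 - x/3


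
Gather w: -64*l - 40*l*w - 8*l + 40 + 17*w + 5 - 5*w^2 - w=-72*l - 5*w^2 + w*(16 - 40*l) + 45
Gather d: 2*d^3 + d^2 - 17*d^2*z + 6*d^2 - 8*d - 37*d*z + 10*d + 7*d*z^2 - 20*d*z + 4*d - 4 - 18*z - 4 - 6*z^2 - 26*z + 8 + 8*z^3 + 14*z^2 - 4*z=2*d^3 + d^2*(7 - 17*z) + d*(7*z^2 - 57*z + 6) + 8*z^3 + 8*z^2 - 48*z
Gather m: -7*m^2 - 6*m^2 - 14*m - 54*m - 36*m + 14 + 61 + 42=-13*m^2 - 104*m + 117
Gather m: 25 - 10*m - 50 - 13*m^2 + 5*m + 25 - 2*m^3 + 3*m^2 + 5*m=-2*m^3 - 10*m^2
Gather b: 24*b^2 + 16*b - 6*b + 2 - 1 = 24*b^2 + 10*b + 1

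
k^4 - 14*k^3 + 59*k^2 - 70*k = k*(k - 7)*(k - 5)*(k - 2)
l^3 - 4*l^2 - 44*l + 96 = (l - 8)*(l - 2)*(l + 6)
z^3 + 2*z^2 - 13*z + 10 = (z - 2)*(z - 1)*(z + 5)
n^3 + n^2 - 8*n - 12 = (n - 3)*(n + 2)^2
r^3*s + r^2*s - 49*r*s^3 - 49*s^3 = (r - 7*s)*(r + 7*s)*(r*s + s)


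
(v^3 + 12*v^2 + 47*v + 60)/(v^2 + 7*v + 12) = v + 5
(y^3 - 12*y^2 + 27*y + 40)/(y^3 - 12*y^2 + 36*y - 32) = (y^2 - 4*y - 5)/(y^2 - 4*y + 4)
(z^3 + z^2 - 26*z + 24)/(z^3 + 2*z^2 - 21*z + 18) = (z - 4)/(z - 3)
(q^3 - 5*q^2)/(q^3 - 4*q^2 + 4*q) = q*(q - 5)/(q^2 - 4*q + 4)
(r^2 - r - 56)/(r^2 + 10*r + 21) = (r - 8)/(r + 3)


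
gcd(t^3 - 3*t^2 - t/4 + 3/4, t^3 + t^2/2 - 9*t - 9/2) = t^2 - 5*t/2 - 3/2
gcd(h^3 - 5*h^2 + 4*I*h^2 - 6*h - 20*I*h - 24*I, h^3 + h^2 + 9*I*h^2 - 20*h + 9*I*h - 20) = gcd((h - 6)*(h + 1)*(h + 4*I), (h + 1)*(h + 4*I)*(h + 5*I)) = h^2 + h*(1 + 4*I) + 4*I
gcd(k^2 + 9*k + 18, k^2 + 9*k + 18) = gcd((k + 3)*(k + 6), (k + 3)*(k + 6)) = k^2 + 9*k + 18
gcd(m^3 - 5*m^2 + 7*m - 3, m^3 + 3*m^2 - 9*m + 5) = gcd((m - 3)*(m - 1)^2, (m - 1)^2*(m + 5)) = m^2 - 2*m + 1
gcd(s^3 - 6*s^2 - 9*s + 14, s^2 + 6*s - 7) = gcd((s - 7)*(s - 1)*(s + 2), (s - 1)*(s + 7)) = s - 1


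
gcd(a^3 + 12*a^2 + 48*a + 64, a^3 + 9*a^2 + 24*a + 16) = a^2 + 8*a + 16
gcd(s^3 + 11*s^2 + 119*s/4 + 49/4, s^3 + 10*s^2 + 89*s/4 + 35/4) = s^2 + 15*s/2 + 7/2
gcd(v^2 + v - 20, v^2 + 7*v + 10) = v + 5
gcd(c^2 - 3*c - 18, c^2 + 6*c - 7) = 1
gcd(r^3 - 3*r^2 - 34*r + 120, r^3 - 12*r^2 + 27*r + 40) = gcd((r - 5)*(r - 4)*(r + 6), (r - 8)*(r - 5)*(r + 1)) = r - 5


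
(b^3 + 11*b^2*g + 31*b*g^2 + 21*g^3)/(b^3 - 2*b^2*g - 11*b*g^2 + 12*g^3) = (b^2 + 8*b*g + 7*g^2)/(b^2 - 5*b*g + 4*g^2)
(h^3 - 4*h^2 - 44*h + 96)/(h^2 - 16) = (h^3 - 4*h^2 - 44*h + 96)/(h^2 - 16)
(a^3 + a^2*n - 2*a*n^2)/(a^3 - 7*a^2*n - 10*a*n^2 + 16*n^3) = a/(a - 8*n)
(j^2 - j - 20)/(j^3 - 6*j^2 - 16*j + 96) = (j - 5)/(j^2 - 10*j + 24)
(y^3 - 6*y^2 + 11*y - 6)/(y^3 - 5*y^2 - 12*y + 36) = (y^2 - 4*y + 3)/(y^2 - 3*y - 18)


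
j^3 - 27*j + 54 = (j - 3)^2*(j + 6)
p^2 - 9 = (p - 3)*(p + 3)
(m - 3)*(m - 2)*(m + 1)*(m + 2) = m^4 - 2*m^3 - 7*m^2 + 8*m + 12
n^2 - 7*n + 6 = (n - 6)*(n - 1)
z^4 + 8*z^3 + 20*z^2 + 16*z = z*(z + 2)^2*(z + 4)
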